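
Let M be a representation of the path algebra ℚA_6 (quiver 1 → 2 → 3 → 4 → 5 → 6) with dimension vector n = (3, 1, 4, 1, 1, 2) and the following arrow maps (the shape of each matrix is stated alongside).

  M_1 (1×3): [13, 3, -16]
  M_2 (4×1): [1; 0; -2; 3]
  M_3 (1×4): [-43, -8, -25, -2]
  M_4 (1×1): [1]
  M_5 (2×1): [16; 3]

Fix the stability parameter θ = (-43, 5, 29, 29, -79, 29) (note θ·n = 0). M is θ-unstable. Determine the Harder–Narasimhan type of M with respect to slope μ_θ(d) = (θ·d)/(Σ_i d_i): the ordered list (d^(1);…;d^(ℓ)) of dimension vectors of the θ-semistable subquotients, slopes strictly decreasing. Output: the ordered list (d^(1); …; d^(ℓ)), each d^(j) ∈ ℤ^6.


Barcode: M ≅ I[1,1]^2, I[1,6], I[3,3]^3, I[6,6]. HN layers by μ_θ (3 steps, strictly decreasing):
  μ^(1)=29; μ^(2)=-4; μ^(3)=-43

((0, 0, 3, 0, 0, 2); (0, 1, 1, 1, 1, 0); (3, 0, 0, 0, 0, 0))


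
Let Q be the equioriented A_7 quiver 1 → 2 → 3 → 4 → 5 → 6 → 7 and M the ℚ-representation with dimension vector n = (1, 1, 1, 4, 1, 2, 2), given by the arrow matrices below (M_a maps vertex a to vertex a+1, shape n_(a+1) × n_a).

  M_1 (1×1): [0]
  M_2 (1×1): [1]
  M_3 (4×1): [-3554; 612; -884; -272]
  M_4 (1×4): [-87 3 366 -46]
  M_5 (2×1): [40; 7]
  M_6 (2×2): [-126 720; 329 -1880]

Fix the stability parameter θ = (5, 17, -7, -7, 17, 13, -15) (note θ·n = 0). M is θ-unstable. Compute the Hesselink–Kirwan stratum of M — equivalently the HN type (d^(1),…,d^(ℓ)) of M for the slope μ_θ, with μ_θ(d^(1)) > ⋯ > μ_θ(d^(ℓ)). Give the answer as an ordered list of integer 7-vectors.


Interval decomposition of M: I[1,1], I[2,6], I[4,4]^3, I[6,7], I[7,7].
HN type (ℓ=6): μ^(1)=15; μ^(2)=5; μ^(3)=1; μ^(4)=-1; μ^(5)=-7; μ^(6)=-15

((0, 0, 0, 0, 1, 1, 0); (1, 0, 0, 0, 0, 0, 0); (0, 1, 1, 1, 0, 0, 0); (0, 0, 0, 0, 0, 1, 1); (0, 0, 0, 3, 0, 0, 0); (0, 0, 0, 0, 0, 0, 1))


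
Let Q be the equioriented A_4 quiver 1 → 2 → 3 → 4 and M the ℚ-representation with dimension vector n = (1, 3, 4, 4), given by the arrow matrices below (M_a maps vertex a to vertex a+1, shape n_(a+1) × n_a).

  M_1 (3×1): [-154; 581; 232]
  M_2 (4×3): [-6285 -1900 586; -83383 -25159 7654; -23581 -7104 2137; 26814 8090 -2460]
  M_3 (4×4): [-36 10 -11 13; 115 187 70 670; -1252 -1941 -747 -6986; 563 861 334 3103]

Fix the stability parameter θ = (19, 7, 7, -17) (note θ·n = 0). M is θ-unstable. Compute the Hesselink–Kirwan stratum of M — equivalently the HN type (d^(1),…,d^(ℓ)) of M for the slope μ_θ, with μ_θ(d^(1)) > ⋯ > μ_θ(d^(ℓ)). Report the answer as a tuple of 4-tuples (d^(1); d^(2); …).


Via rank(M_{q-1}∘⋯∘M_p): M ≅ I[1,4], I[2,4]^2, I[3,4].
μ_θ-semistable layers: μ^(1)=4; μ^(2)=-1; μ^(3)=-5

((1, 1, 1, 1); (0, 2, 2, 2); (0, 0, 1, 1))


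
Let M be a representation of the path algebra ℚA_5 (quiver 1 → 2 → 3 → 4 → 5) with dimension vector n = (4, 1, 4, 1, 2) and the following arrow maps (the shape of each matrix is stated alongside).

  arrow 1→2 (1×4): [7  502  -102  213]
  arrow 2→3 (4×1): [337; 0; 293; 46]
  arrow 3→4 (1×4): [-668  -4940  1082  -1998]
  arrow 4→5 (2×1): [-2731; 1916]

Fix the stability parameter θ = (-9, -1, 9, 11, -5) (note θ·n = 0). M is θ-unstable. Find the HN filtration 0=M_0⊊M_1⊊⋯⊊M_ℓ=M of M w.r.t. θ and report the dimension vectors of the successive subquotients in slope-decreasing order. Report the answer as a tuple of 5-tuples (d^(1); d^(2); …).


Via rank(M_{q-1}∘⋯∘M_p): M ≅ I[1,1]^3, I[1,5], I[3,3]^3, I[5,5].
μ_θ-semistable layers: μ^(1)=9; μ^(2)=5; μ^(3)=-1; μ^(4)=-5; μ^(5)=-9

((0, 0, 3, 0, 0); (0, 0, 1, 1, 1); (0, 1, 0, 0, 0); (0, 0, 0, 0, 1); (4, 0, 0, 0, 0))


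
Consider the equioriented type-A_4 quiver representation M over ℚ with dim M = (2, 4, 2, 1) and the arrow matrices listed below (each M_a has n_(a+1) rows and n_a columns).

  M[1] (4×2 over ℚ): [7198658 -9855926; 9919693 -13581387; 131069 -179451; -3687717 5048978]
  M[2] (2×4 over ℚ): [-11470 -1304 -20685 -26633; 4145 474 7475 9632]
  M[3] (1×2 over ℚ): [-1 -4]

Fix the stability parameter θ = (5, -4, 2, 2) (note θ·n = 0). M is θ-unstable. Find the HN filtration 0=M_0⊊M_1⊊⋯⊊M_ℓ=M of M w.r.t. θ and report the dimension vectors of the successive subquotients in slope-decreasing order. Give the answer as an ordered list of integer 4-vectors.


Barcode: M ≅ I[1,3], I[1,4], I[2,2]^2. HN layers by μ_θ (3 steps, strictly decreasing):
  μ^(1)=2; μ^(2)=1/2; μ^(3)=-4

((0, 0, 2, 1); (2, 2, 0, 0); (0, 2, 0, 0))


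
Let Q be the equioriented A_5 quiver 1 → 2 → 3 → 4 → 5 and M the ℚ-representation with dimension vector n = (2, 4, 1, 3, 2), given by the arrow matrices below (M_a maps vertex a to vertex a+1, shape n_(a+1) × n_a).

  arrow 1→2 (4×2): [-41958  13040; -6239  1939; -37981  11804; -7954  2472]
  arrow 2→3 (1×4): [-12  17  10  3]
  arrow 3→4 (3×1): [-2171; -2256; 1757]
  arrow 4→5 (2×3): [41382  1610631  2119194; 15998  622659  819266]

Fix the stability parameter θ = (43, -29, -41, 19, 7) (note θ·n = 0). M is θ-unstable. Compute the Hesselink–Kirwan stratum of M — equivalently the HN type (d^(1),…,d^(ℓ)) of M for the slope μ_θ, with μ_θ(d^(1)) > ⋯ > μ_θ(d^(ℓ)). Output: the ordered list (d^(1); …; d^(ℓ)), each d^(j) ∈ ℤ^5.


Via rank(M_{q-1}∘⋯∘M_p): M ≅ I[1,2], I[1,4], I[2,2]^2, I[4,4], I[4,5], I[5,5].
μ_θ-semistable layers: μ^(1)=19; μ^(2)=13; μ^(3)=7; μ^(4)=-9; μ^(5)=-29

((0, 0, 0, 2, 0); (0, 0, 0, 1, 1); (1, 1, 0, 0, 1); (1, 1, 1, 0, 0); (0, 2, 0, 0, 0))


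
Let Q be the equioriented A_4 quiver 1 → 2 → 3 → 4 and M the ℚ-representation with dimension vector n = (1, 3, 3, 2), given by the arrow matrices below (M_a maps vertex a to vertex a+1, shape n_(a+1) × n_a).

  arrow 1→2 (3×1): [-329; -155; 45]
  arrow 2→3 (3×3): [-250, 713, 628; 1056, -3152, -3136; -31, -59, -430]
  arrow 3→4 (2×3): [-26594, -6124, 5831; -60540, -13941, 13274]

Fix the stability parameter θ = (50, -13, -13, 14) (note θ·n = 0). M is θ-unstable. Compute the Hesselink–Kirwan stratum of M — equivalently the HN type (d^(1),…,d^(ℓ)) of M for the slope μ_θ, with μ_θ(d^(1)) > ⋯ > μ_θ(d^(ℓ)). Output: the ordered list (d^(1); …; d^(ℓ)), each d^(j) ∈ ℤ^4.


Interval decomposition of M: I[1,3], I[2,2], I[2,4], I[3,4].
HN type (ℓ=3): μ^(1)=14; μ^(2)=8; μ^(3)=-13

((0, 0, 0, 2); (1, 1, 1, 0); (0, 2, 2, 0))


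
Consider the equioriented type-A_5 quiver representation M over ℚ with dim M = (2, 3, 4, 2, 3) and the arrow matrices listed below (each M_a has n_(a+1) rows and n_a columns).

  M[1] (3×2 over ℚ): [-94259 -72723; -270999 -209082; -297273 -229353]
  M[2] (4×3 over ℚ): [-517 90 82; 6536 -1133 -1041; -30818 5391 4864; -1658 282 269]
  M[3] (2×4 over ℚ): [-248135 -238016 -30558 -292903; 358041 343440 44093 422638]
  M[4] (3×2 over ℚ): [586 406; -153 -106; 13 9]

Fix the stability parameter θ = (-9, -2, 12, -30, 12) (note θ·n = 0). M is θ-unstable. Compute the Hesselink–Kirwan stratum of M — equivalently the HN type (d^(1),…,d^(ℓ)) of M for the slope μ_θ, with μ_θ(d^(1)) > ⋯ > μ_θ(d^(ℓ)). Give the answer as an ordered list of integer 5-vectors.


Via rank(M_{q-1}∘⋯∘M_p): M ≅ I[1,3], I[1,5], I[2,5], I[3,3], I[5,5].
μ_θ-semistable layers: μ^(1)=12; μ^(2)=-2; μ^(3)=-20/3; μ^(4)=-9

((0, 0, 2, 0, 3); (0, 1, 0, 0, 0); (0, 2, 2, 2, 0); (2, 0, 0, 0, 0))


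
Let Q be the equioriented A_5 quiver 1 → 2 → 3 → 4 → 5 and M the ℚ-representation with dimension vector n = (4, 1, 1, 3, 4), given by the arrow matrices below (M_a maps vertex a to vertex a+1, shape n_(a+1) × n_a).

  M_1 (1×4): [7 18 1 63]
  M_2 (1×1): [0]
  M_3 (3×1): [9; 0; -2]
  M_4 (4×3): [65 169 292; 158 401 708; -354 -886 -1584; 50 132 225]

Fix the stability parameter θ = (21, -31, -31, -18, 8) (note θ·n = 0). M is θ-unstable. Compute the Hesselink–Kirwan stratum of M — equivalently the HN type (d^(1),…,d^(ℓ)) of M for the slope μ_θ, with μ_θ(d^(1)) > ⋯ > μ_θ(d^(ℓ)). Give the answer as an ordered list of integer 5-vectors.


Barcode: M ≅ I[1,1]^3, I[1,2], I[3,5], I[4,5]^2, I[5,5]. HN layers by μ_θ (5 steps, strictly decreasing):
  μ^(1)=21; μ^(2)=8; μ^(3)=-5; μ^(4)=-18; μ^(5)=-31

((3, 0, 0, 0, 0); (0, 0, 0, 0, 4); (1, 1, 0, 0, 0); (0, 0, 0, 3, 0); (0, 0, 1, 0, 0))


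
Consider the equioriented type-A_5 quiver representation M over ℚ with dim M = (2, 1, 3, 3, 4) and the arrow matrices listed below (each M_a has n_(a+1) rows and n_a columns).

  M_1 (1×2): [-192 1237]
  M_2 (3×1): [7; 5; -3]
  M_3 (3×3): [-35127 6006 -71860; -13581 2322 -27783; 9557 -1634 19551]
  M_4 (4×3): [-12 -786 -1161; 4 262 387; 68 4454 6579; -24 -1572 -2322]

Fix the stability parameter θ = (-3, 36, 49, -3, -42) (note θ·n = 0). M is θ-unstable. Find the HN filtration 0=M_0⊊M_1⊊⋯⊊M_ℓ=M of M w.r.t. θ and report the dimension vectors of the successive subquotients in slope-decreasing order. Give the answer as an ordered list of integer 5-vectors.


Via rank(M_{q-1}∘⋯∘M_p): M ≅ I[1,1], I[1,4], I[3,3], I[3,5], I[4,4], I[5,5]^3.
μ_θ-semistable layers: μ^(1)=49; μ^(2)=82/3; μ^(3)=4/3; μ^(4)=-3; μ^(5)=-42

((0, 0, 1, 0, 0); (0, 1, 1, 1, 0); (0, 0, 1, 1, 1); (2, 0, 0, 1, 0); (0, 0, 0, 0, 3))


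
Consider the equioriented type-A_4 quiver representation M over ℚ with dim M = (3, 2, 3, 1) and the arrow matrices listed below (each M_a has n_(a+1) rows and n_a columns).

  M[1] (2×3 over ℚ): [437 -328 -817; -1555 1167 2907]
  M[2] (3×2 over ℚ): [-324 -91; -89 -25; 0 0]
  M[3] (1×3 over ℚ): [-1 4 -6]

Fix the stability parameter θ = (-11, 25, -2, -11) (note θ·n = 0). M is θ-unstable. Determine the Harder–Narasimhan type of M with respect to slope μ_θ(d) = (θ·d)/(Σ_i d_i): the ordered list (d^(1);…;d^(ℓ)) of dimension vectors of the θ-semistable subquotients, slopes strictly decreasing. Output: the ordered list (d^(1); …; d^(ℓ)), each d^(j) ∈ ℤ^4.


Interval decomposition of M: I[1,1], I[1,3], I[1,4], I[3,3].
HN type (ℓ=4): μ^(1)=23/2; μ^(2)=4; μ^(3)=-2; μ^(4)=-11

((0, 1, 1, 0); (0, 1, 1, 1); (0, 0, 1, 0); (3, 0, 0, 0))


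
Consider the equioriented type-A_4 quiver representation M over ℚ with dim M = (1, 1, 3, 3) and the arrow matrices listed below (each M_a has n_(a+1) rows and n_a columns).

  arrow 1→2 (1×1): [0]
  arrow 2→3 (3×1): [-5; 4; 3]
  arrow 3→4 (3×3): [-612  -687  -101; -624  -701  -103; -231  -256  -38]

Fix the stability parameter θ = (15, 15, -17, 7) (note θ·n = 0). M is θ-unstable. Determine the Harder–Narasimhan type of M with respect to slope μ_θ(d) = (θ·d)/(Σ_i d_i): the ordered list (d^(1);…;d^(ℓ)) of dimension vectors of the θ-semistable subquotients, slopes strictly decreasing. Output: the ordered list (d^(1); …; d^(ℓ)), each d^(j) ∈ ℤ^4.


Barcode: M ≅ I[1,1], I[2,4], I[3,3], I[3,4], I[4,4]. HN layers by μ_θ (4 steps, strictly decreasing):
  μ^(1)=15; μ^(2)=7; μ^(3)=-1; μ^(4)=-17

((1, 0, 0, 0); (0, 0, 0, 3); (0, 1, 1, 0); (0, 0, 2, 0))


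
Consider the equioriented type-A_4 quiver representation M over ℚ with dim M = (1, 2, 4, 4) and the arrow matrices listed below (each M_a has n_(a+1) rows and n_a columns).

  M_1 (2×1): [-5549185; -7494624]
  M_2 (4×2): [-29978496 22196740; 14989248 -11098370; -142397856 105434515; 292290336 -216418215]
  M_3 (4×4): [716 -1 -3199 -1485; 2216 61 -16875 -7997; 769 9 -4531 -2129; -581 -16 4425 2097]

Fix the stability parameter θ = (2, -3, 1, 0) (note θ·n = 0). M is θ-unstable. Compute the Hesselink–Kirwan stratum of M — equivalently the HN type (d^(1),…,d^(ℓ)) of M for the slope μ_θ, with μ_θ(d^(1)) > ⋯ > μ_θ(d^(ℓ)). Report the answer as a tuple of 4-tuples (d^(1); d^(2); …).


Barcode: M ≅ I[1,2], I[2,3], I[3,4]^3, I[4,4]. HN layers by μ_θ (5 steps, strictly decreasing):
  μ^(1)=1; μ^(2)=1/2; μ^(3)=0; μ^(4)=-1/2; μ^(5)=-3

((0, 0, 1, 0); (0, 0, 3, 3); (0, 0, 0, 1); (1, 1, 0, 0); (0, 1, 0, 0))


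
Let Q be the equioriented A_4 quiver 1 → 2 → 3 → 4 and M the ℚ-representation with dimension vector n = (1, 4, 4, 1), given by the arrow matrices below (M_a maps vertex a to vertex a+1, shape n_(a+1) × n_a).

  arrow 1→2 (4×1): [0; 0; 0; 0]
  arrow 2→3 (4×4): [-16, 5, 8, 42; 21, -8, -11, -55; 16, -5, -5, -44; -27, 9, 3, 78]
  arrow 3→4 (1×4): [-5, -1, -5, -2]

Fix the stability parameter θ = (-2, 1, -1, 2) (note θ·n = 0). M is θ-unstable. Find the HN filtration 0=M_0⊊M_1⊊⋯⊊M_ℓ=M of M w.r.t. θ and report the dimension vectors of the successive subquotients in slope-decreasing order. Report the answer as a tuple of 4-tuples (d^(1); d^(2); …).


Via rank(M_{q-1}∘⋯∘M_p): M ≅ I[1,1], I[2,3]^3, I[2,4].
μ_θ-semistable layers: μ^(1)=2; μ^(2)=0; μ^(3)=-2

((0, 0, 0, 1); (0, 4, 4, 0); (1, 0, 0, 0))


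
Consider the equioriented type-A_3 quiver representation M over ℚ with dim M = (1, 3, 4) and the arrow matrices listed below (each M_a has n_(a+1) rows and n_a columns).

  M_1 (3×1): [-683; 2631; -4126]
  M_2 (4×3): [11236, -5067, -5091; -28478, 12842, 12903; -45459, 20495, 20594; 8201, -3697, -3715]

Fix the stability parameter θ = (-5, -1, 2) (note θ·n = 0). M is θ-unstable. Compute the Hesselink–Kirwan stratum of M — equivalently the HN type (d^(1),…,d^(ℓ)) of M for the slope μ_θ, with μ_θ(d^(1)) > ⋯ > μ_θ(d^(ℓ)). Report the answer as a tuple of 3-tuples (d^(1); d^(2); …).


Via rank(M_{q-1}∘⋯∘M_p): M ≅ I[1,3], I[2,3]^2, I[3,3].
μ_θ-semistable layers: μ^(1)=2; μ^(2)=-1; μ^(3)=-5

((0, 0, 4); (0, 3, 0); (1, 0, 0))


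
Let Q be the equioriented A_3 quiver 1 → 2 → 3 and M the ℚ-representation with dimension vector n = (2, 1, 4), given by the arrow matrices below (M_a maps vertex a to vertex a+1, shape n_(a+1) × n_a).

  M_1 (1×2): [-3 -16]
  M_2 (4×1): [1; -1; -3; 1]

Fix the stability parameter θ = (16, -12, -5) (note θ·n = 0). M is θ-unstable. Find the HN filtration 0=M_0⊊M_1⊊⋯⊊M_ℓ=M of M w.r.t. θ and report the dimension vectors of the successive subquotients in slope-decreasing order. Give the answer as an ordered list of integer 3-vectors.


Via rank(M_{q-1}∘⋯∘M_p): M ≅ I[1,1], I[1,3], I[3,3]^3.
μ_θ-semistable layers: μ^(1)=16; μ^(2)=-1/3; μ^(3)=-5

((1, 0, 0); (1, 1, 1); (0, 0, 3))


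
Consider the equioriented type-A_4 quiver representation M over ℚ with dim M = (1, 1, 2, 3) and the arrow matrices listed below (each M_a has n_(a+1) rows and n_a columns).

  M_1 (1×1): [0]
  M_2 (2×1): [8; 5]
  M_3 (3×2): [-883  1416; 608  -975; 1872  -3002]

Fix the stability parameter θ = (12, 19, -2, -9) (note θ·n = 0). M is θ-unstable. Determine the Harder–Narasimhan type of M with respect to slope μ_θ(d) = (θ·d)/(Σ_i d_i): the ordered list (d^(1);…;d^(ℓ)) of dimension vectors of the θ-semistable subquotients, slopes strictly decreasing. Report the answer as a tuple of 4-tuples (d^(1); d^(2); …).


Barcode: M ≅ I[1,1], I[2,4], I[3,4], I[4,4]. HN layers by μ_θ (4 steps, strictly decreasing):
  μ^(1)=12; μ^(2)=8/3; μ^(3)=-11/2; μ^(4)=-9

((1, 0, 0, 0); (0, 1, 1, 1); (0, 0, 1, 1); (0, 0, 0, 1))


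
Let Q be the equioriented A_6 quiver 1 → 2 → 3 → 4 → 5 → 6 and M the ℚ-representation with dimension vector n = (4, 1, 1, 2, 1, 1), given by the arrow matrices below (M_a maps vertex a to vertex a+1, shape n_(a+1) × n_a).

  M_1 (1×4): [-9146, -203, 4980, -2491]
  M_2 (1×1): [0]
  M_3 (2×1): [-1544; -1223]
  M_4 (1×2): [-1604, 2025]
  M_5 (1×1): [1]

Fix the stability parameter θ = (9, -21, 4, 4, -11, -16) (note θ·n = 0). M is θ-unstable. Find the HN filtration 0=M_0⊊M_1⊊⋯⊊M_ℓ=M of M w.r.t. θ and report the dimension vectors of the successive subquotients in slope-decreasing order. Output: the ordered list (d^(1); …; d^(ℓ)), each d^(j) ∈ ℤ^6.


Via rank(M_{q-1}∘⋯∘M_p): M ≅ I[1,1]^3, I[1,2], I[3,6], I[4,4].
μ_θ-semistable layers: μ^(1)=9; μ^(2)=4; μ^(3)=-19/4; μ^(4)=-6

((3, 0, 0, 0, 0, 0); (0, 0, 0, 1, 0, 0); (0, 0, 1, 1, 1, 1); (1, 1, 0, 0, 0, 0))


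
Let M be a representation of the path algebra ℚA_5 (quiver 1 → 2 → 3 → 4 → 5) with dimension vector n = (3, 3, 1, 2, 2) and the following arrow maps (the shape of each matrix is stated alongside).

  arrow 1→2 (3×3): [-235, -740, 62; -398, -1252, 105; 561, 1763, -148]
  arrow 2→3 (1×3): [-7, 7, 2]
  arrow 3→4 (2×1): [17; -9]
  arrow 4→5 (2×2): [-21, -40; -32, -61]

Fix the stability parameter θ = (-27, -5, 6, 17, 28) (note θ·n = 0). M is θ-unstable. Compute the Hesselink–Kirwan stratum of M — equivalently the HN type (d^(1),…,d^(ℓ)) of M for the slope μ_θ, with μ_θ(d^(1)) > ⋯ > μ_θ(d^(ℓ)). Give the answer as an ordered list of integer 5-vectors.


Via rank(M_{q-1}∘⋯∘M_p): M ≅ I[1,2]^2, I[1,5], I[4,5].
μ_θ-semistable layers: μ^(1)=28; μ^(2)=17; μ^(3)=6; μ^(4)=-5; μ^(5)=-27

((0, 0, 0, 0, 2); (0, 0, 0, 2, 0); (0, 0, 1, 0, 0); (0, 3, 0, 0, 0); (3, 0, 0, 0, 0))


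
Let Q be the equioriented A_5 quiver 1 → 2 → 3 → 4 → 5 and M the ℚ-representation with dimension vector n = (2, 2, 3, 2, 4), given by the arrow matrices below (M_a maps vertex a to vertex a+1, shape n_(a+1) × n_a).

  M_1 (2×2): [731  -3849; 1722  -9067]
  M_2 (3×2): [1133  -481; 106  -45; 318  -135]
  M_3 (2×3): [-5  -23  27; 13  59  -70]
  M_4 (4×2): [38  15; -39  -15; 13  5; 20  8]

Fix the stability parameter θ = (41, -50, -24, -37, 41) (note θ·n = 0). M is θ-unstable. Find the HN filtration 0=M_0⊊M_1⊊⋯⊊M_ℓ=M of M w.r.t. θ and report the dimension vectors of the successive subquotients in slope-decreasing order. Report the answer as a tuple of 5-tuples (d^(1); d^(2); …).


Interval decomposition of M: I[1,5]^2, I[3,3], I[5,5]^2.
HN type (ℓ=3): μ^(1)=41; μ^(2)=-35/2; μ^(3)=-24

((0, 0, 0, 0, 4); (2, 2, 2, 2, 0); (0, 0, 1, 0, 0))


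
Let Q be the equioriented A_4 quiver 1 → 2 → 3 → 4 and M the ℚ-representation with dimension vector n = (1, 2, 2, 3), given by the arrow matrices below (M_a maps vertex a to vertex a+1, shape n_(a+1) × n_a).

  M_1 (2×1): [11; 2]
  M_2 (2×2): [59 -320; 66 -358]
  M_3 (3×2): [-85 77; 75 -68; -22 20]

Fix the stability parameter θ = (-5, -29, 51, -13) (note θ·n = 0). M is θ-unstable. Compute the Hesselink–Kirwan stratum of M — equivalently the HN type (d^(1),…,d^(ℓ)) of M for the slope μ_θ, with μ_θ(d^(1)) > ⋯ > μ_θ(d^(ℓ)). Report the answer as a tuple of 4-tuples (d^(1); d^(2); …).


Barcode: M ≅ I[1,4], I[2,4], I[4,4]. HN layers by μ_θ (4 steps, strictly decreasing):
  μ^(1)=19; μ^(2)=-13; μ^(3)=-17; μ^(4)=-29

((0, 0, 2, 2); (0, 0, 0, 1); (1, 1, 0, 0); (0, 1, 0, 0))


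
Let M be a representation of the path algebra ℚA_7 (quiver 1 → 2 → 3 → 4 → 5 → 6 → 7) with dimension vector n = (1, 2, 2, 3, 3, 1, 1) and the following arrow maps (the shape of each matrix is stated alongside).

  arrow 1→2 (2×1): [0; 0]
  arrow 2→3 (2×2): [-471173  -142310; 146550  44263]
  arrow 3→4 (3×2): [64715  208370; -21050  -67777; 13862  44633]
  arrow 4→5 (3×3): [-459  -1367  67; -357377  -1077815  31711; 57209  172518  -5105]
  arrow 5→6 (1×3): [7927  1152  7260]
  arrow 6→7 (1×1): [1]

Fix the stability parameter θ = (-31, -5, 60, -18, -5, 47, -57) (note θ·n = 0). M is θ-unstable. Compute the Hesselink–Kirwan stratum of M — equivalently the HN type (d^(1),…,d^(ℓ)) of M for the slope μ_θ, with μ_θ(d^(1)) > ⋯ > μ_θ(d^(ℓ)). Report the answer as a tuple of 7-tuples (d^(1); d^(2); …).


Via rank(M_{q-1}∘⋯∘M_p): M ≅ I[1,1], I[2,5], I[2,7], I[4,5].
μ_θ-semistable layers: μ^(1)=37/3; μ^(2)=27/5; μ^(3)=-5; μ^(4)=-18; μ^(5)=-31

((0, 0, 1, 1, 1, 0, 0); (0, 0, 1, 1, 1, 1, 1); (0, 2, 0, 0, 1, 0, 0); (0, 0, 0, 1, 0, 0, 0); (1, 0, 0, 0, 0, 0, 0))


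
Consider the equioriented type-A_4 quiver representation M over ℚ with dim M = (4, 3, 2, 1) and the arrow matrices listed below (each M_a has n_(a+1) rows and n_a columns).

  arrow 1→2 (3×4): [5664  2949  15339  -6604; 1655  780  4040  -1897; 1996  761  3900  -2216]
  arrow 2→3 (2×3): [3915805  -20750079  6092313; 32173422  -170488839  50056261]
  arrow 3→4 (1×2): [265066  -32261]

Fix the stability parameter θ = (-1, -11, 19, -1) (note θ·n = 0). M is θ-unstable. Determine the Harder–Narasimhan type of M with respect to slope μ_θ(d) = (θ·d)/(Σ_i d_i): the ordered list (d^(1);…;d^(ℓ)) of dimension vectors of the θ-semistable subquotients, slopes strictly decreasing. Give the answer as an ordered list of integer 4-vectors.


Barcode: M ≅ I[1,1], I[1,2], I[1,3], I[1,4]. HN layers by μ_θ (4 steps, strictly decreasing):
  μ^(1)=19; μ^(2)=9; μ^(3)=-1; μ^(4)=-6

((0, 0, 1, 0); (0, 0, 1, 1); (1, 0, 0, 0); (3, 3, 0, 0))


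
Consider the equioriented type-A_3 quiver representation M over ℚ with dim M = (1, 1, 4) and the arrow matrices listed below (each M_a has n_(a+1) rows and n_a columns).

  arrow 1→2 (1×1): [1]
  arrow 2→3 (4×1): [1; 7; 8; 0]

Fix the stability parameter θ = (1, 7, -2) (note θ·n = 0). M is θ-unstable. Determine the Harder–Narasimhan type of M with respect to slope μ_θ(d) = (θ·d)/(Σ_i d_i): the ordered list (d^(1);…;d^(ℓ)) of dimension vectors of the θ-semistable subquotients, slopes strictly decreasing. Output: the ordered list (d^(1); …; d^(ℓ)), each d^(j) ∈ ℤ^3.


Interval decomposition of M: I[1,3], I[3,3]^3.
HN type (ℓ=3): μ^(1)=5/2; μ^(2)=1; μ^(3)=-2

((0, 1, 1); (1, 0, 0); (0, 0, 3))


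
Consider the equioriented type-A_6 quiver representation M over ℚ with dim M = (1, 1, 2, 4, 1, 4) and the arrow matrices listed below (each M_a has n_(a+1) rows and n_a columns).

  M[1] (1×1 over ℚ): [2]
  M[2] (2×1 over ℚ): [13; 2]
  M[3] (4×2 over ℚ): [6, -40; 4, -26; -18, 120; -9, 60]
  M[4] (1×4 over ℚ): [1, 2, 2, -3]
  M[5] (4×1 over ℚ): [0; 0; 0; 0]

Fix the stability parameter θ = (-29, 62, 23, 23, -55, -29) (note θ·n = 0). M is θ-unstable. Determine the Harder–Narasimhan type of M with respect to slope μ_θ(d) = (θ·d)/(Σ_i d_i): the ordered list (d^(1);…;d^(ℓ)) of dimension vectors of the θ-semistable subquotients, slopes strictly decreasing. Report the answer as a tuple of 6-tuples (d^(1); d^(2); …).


Interval decomposition of M: I[1,5], I[3,4], I[4,4]^2, I[6,6]^4.
HN type (ℓ=3): μ^(1)=23; μ^(2)=53/4; μ^(3)=-29

((0, 0, 1, 3, 0, 0); (0, 1, 1, 1, 1, 0); (1, 0, 0, 0, 0, 4))


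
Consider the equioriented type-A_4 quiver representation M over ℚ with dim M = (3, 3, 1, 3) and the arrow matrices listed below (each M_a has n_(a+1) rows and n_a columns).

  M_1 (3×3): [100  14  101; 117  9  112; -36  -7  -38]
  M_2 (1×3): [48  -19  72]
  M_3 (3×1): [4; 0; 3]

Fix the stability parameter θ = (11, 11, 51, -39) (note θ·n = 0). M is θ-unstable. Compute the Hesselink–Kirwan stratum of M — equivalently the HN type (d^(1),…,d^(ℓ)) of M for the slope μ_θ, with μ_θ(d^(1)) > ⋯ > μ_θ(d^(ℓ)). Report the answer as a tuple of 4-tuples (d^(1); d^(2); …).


Barcode: M ≅ I[1,2]^2, I[1,4], I[4,4]^2. HN layers by μ_θ (3 steps, strictly decreasing):
  μ^(1)=11; μ^(2)=17/2; μ^(3)=-39

((2, 2, 0, 0); (1, 1, 1, 1); (0, 0, 0, 2))


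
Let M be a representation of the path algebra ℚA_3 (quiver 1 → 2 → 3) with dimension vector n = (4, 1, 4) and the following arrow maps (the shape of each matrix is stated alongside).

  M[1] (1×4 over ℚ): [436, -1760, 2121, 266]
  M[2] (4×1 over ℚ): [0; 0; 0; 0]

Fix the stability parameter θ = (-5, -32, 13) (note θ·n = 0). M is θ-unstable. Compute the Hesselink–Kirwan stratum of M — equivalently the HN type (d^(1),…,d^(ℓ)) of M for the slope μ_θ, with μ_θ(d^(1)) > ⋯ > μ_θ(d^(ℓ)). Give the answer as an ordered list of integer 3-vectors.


Barcode: M ≅ I[1,1]^3, I[1,2], I[3,3]^4. HN layers by μ_θ (3 steps, strictly decreasing):
  μ^(1)=13; μ^(2)=-5; μ^(3)=-37/2

((0, 0, 4); (3, 0, 0); (1, 1, 0))


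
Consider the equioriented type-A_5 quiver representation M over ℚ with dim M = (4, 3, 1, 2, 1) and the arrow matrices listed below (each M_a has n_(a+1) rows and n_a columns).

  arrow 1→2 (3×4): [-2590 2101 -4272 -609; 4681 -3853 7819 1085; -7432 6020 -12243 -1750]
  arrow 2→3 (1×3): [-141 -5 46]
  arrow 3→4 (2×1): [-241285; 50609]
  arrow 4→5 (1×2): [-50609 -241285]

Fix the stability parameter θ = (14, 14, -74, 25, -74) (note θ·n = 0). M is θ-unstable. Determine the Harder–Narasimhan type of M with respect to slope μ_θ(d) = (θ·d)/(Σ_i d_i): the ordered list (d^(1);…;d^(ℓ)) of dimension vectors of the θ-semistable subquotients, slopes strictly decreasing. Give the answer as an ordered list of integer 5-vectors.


Via rank(M_{q-1}∘⋯∘M_p): M ≅ I[1,1], I[1,2]^2, I[1,4], I[4,5].
μ_θ-semistable layers: μ^(1)=25; μ^(2)=14; μ^(3)=-46/3; μ^(4)=-49/2

((0, 0, 0, 1, 0); (3, 2, 0, 0, 0); (1, 1, 1, 0, 0); (0, 0, 0, 1, 1))


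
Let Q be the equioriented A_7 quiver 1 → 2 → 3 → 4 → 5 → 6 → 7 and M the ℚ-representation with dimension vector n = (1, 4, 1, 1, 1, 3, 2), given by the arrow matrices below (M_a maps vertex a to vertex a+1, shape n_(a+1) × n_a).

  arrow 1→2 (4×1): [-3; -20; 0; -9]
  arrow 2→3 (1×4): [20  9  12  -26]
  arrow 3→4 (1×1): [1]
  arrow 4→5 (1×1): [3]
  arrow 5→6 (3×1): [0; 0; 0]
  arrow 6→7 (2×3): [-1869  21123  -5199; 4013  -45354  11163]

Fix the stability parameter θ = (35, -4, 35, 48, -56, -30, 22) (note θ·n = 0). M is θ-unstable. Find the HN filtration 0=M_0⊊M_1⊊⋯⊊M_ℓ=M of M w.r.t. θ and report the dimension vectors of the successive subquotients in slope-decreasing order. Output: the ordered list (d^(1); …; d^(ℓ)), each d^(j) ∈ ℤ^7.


Barcode: M ≅ I[1,5], I[2,2]^3, I[6,6], I[6,7]^2. HN layers by μ_θ (4 steps, strictly decreasing):
  μ^(1)=22; μ^(2)=58/5; μ^(3)=-4; μ^(4)=-30

((0, 0, 0, 0, 0, 0, 2); (1, 1, 1, 1, 1, 0, 0); (0, 3, 0, 0, 0, 0, 0); (0, 0, 0, 0, 0, 3, 0))


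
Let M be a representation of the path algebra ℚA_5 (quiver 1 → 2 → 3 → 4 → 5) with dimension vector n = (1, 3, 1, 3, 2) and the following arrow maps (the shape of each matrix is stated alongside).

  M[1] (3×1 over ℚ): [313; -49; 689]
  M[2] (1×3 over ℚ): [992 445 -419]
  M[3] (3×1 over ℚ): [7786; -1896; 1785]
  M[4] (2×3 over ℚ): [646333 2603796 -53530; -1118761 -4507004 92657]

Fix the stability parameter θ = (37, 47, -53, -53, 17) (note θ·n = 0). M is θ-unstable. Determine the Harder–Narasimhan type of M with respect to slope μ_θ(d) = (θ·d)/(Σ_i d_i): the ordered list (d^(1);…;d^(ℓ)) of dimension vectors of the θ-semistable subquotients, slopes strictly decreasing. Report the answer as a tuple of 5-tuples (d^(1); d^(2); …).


Via rank(M_{q-1}∘⋯∘M_p): M ≅ I[1,2], I[2,2], I[2,5], I[4,4], I[4,5].
μ_θ-semistable layers: μ^(1)=47; μ^(2)=37; μ^(3)=17; μ^(4)=-59/3; μ^(5)=-53

((0, 2, 0, 0, 0); (1, 0, 0, 0, 0); (0, 0, 0, 0, 2); (0, 1, 1, 1, 0); (0, 0, 0, 2, 0))


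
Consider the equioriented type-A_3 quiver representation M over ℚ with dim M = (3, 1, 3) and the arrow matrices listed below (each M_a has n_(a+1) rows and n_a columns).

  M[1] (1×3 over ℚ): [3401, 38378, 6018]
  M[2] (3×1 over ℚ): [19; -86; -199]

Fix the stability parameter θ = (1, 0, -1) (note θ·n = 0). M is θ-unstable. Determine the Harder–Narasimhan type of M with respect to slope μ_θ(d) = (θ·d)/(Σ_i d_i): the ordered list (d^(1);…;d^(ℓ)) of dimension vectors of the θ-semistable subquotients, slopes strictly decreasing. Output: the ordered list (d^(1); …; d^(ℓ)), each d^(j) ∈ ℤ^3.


Interval decomposition of M: I[1,1]^2, I[1,3], I[3,3]^2.
HN type (ℓ=3): μ^(1)=1; μ^(2)=0; μ^(3)=-1

((2, 0, 0); (1, 1, 1); (0, 0, 2))


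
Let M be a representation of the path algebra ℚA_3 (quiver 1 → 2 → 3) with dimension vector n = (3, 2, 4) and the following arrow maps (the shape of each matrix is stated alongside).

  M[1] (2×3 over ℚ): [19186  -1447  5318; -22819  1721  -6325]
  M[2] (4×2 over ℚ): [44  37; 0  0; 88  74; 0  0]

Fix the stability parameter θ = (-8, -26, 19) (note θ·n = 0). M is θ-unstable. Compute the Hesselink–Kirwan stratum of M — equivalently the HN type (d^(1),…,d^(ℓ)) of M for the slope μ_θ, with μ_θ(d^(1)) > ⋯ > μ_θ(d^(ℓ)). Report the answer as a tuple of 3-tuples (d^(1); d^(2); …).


Barcode: M ≅ I[1,1], I[1,2], I[1,3], I[3,3]^3. HN layers by μ_θ (3 steps, strictly decreasing):
  μ^(1)=19; μ^(2)=-8; μ^(3)=-17

((0, 0, 4); (1, 0, 0); (2, 2, 0))


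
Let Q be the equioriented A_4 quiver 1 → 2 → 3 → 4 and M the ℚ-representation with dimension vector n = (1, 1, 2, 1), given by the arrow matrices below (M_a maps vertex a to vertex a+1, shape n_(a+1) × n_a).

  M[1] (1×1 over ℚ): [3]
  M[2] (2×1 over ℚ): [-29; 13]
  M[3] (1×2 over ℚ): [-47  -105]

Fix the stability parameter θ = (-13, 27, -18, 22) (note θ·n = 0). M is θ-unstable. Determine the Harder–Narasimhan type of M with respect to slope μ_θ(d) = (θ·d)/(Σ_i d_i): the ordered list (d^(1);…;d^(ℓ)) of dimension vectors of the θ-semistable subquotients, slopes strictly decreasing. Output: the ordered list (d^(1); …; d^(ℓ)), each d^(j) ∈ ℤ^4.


Interval decomposition of M: I[1,4], I[3,3].
HN type (ℓ=4): μ^(1)=22; μ^(2)=9/2; μ^(3)=-13; μ^(4)=-18

((0, 0, 0, 1); (0, 1, 1, 0); (1, 0, 0, 0); (0, 0, 1, 0))


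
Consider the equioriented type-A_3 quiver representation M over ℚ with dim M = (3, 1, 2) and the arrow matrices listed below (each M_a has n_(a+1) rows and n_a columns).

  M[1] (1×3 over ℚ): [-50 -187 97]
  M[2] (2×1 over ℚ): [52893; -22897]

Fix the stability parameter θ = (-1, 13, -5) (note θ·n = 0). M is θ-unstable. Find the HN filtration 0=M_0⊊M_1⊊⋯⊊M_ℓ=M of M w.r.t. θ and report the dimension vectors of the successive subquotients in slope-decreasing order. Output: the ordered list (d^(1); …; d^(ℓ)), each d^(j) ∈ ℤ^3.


Barcode: M ≅ I[1,1]^2, I[1,3], I[3,3]. HN layers by μ_θ (3 steps, strictly decreasing):
  μ^(1)=4; μ^(2)=-1; μ^(3)=-5

((0, 1, 1); (3, 0, 0); (0, 0, 1))


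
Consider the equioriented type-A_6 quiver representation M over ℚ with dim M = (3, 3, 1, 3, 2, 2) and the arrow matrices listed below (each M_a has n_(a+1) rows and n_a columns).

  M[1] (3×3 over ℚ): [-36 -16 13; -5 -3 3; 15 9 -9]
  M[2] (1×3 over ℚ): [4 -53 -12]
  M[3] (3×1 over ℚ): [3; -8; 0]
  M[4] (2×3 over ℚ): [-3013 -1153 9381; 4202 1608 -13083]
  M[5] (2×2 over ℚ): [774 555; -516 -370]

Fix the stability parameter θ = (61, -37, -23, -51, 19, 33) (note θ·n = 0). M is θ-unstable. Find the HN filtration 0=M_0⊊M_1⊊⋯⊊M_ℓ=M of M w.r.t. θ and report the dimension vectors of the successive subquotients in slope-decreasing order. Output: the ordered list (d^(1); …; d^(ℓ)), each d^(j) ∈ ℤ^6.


Interval decomposition of M: I[1,1], I[1,2], I[1,5], I[2,2], I[4,4], I[4,6], I[6,6].
HN type (ℓ=7): μ^(1)=61; μ^(2)=33; μ^(3)=19; μ^(4)=12; μ^(5)=-25/2; μ^(6)=-37; μ^(7)=-51

((1, 0, 0, 0, 0, 0); (0, 0, 0, 0, 0, 2); (0, 0, 0, 0, 2, 0); (1, 1, 0, 0, 0, 0); (1, 1, 1, 1, 0, 0); (0, 1, 0, 0, 0, 0); (0, 0, 0, 2, 0, 0))


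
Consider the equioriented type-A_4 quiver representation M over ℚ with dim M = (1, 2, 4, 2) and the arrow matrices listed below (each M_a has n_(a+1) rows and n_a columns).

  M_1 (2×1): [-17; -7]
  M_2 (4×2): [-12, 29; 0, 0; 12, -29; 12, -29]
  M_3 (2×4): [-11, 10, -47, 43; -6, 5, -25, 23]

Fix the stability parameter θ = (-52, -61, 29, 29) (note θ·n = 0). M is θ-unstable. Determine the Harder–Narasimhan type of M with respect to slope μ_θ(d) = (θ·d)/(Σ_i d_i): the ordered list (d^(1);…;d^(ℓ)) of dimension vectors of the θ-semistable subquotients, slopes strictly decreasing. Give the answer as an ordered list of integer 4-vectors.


Interval decomposition of M: I[1,4], I[2,2], I[3,3]^2, I[3,4].
HN type (ℓ=3): μ^(1)=29; μ^(2)=-113/2; μ^(3)=-61

((0, 0, 4, 2); (1, 1, 0, 0); (0, 1, 0, 0))


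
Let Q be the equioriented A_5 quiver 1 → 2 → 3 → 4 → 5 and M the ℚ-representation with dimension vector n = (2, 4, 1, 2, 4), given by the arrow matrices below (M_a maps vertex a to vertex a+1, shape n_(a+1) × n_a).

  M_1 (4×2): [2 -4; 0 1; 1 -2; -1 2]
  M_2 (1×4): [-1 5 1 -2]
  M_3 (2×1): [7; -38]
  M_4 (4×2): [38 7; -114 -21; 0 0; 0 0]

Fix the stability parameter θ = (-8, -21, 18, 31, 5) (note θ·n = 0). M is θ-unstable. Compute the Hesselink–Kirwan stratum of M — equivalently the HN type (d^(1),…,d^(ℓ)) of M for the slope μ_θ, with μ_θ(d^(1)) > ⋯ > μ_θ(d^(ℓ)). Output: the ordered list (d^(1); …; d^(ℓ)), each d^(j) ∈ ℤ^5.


Interval decomposition of M: I[1,2], I[1,4], I[2,2]^2, I[4,5], I[5,5]^3.
HN type (ℓ=5): μ^(1)=31; μ^(2)=18; μ^(3)=5; μ^(4)=-29/2; μ^(5)=-21

((0, 0, 0, 1, 0); (0, 0, 1, 1, 1); (0, 0, 0, 0, 3); (2, 2, 0, 0, 0); (0, 2, 0, 0, 0))


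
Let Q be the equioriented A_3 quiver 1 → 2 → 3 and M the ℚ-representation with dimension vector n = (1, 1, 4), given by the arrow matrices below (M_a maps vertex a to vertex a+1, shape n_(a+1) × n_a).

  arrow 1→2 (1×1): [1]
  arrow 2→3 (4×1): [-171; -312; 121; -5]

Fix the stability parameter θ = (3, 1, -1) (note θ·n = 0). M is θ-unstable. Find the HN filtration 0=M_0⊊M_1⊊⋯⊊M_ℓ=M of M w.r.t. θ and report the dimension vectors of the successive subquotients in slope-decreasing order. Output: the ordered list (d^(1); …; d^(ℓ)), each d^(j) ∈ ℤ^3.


Interval decomposition of M: I[1,3], I[3,3]^3.
HN type (ℓ=2): μ^(1)=1; μ^(2)=-1

((1, 1, 1); (0, 0, 3))


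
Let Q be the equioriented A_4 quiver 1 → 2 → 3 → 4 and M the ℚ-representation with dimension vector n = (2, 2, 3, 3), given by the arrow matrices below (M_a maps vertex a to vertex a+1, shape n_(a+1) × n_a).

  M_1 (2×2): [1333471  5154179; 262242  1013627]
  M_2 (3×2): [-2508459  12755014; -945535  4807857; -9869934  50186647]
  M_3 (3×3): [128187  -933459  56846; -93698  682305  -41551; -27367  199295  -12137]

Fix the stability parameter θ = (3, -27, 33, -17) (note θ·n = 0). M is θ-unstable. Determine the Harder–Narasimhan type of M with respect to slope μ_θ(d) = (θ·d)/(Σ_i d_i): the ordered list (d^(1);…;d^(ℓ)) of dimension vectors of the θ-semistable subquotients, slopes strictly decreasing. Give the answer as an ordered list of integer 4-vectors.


Via rank(M_{q-1}∘⋯∘M_p): M ≅ I[1,4]^2, I[3,4].
μ_θ-semistable layers: μ^(1)=8; μ^(2)=-12

((0, 0, 3, 3); (2, 2, 0, 0))


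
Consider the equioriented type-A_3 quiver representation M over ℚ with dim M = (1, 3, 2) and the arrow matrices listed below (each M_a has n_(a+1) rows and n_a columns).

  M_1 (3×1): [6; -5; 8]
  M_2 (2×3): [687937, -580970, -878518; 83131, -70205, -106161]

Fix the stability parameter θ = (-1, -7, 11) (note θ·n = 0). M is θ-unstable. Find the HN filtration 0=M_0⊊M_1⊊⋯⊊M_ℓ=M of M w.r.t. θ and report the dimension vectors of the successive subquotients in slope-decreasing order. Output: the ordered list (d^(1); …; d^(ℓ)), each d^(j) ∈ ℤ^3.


Via rank(M_{q-1}∘⋯∘M_p): M ≅ I[1,3], I[2,2], I[2,3].
μ_θ-semistable layers: μ^(1)=11; μ^(2)=-4; μ^(3)=-7

((0, 0, 2); (1, 1, 0); (0, 2, 0))


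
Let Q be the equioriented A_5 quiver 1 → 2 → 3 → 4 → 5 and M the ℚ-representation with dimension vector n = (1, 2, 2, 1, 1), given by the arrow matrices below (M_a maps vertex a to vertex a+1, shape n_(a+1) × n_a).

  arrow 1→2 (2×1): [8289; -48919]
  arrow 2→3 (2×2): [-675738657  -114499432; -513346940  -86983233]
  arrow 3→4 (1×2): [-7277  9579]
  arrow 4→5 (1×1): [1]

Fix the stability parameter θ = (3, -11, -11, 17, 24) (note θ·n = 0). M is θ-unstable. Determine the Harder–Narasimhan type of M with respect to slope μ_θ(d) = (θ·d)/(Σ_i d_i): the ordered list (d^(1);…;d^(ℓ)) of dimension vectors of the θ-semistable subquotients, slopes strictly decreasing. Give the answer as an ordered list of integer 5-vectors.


Barcode: M ≅ I[1,5], I[2,3]. HN layers by μ_θ (4 steps, strictly decreasing):
  μ^(1)=24; μ^(2)=17; μ^(3)=-19/3; μ^(4)=-11

((0, 0, 0, 0, 1); (0, 0, 0, 1, 0); (1, 1, 1, 0, 0); (0, 1, 1, 0, 0))


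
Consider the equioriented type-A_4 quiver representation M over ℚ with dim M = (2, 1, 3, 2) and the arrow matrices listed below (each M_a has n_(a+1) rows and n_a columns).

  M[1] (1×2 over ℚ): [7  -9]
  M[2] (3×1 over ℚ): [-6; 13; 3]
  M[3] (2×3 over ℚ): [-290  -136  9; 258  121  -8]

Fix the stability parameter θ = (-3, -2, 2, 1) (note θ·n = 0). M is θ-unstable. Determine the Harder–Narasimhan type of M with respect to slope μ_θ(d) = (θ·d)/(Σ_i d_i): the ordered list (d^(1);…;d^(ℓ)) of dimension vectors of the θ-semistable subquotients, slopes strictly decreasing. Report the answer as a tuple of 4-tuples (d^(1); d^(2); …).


Barcode: M ≅ I[1,1], I[1,4], I[3,3], I[3,4]. HN layers by μ_θ (4 steps, strictly decreasing):
  μ^(1)=2; μ^(2)=3/2; μ^(3)=-2; μ^(4)=-3

((0, 0, 1, 0); (0, 0, 2, 2); (0, 1, 0, 0); (2, 0, 0, 0))


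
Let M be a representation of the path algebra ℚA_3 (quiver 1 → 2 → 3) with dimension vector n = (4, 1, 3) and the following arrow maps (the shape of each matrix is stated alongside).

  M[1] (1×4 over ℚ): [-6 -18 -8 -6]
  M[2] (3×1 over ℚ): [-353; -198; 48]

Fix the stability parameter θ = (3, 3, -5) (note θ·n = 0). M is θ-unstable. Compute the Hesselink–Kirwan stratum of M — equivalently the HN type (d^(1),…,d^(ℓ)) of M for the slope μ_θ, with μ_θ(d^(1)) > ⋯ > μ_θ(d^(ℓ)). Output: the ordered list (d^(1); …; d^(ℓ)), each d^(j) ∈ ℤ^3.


Interval decomposition of M: I[1,1]^3, I[1,3], I[3,3]^2.
HN type (ℓ=3): μ^(1)=3; μ^(2)=1/3; μ^(3)=-5

((3, 0, 0); (1, 1, 1); (0, 0, 2))


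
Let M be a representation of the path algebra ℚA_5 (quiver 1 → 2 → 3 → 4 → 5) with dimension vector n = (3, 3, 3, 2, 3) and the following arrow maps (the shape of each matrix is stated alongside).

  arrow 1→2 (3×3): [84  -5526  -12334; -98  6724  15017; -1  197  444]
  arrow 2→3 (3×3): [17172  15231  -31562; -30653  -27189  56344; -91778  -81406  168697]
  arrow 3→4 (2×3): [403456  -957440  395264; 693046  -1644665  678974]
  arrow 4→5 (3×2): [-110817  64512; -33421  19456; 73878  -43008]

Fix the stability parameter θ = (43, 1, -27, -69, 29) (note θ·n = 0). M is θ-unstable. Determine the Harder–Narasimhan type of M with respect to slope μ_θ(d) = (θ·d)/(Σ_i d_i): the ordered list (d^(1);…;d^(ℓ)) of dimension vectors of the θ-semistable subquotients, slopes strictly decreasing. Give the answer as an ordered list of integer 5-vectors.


Via rank(M_{q-1}∘⋯∘M_p): M ≅ I[1,3]^2, I[1,4], I[4,5], I[5,5]^2.
μ_θ-semistable layers: μ^(1)=29; μ^(2)=17/3; μ^(3)=-13; μ^(4)=-69

((0, 0, 0, 0, 3); (2, 2, 2, 0, 0); (1, 1, 1, 1, 0); (0, 0, 0, 1, 0))


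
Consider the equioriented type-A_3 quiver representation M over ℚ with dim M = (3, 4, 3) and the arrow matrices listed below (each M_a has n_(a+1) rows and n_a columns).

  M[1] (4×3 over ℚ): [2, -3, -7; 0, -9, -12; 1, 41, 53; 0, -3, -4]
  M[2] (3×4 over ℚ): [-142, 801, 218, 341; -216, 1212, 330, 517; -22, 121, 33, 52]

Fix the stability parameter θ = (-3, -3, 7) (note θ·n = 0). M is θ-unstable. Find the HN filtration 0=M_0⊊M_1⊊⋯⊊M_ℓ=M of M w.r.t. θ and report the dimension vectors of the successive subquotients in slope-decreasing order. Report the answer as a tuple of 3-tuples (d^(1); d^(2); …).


Interval decomposition of M: I[1,3]^3, I[2,2].
HN type (ℓ=2): μ^(1)=7; μ^(2)=-3

((0, 0, 3); (3, 4, 0))


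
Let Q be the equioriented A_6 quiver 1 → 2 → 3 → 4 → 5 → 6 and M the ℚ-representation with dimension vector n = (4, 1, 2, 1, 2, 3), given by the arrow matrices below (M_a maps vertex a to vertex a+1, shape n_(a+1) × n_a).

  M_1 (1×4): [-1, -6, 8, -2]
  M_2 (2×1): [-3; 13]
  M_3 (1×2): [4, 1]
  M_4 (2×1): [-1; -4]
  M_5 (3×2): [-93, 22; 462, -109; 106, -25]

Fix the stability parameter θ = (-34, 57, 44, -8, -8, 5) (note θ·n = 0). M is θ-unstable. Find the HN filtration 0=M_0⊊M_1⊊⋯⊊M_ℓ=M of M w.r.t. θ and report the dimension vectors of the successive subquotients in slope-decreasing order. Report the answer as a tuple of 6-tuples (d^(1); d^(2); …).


Interval decomposition of M: I[1,1]^3, I[1,6], I[3,3], I[5,6], I[6,6].
HN type (ℓ=5): μ^(1)=44; μ^(2)=18; μ^(3)=5; μ^(4)=-8; μ^(5)=-34

((0, 0, 1, 0, 0, 0); (0, 1, 1, 1, 1, 1); (0, 0, 0, 0, 0, 2); (0, 0, 0, 0, 1, 0); (4, 0, 0, 0, 0, 0))
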